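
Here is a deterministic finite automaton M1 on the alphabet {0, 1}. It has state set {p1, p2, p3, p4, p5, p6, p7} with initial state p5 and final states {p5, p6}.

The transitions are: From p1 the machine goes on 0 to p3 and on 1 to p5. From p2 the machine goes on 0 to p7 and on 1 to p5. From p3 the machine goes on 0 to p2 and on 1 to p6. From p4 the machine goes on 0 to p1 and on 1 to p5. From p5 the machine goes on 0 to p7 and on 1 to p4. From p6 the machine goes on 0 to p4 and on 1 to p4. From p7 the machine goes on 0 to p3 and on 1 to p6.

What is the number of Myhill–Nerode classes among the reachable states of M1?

P0 = {p5,p6} | {p1,p2,p3,p4,p7}.
The partition is now stable with 2 blocks: {p5,p6} | {p1,p2,p3,p4,p7}.

2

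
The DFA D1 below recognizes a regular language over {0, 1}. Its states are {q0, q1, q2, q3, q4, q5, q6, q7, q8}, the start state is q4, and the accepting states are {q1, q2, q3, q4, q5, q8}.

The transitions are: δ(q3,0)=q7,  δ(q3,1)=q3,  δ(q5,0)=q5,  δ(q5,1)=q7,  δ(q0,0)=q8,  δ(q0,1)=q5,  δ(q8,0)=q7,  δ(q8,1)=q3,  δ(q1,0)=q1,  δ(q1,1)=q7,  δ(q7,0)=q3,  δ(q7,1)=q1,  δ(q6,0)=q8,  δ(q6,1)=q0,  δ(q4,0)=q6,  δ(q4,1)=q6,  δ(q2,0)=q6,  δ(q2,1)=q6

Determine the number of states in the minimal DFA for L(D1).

First remove the unreachable states {q2}; 8 states remain.
P0 = {q1,q3,q4,q5,q8} | {q0,q6,q7}.
Split {q1,q3,q4,q5,q8} by δ(·,0) → {q3,q4,q8} and {q1,q5}.
On input 1, block {q3,q4,q8} splits into {q3,q8} and {q4}.
Split {q0,q6,q7} by δ(·,1) → {q0,q7} and {q6}.
The partition is now stable with 5 blocks: {q3,q8} | {q0,q7} | {q1,q5} | {q4} | {q6}.

5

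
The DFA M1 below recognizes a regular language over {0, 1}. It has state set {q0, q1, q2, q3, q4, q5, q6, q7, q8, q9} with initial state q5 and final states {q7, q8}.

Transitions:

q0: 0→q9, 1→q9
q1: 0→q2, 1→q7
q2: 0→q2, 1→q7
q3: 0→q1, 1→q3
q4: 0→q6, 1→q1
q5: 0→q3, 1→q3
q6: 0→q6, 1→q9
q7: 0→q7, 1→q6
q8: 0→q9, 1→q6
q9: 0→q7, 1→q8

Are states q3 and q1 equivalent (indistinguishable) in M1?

States {q0,q4} cannot be reached from the start state, so discard them.
Initial partition by acceptance: {q7,q8} | {q1,q2,q3,q5,q6,q9}.
Refine {q7,q8} on symbol 0: members go to different blocks, giving {q7} and {q8}.
On input 0, block {q1,q2,q3,q5,q6,q9} splits into {q1,q2,q3,q5,q6} and {q9}.
Split {q1,q2,q3,q5,q6} by δ(·,1) → {q1,q2} and {q3,q5} and {q6}.
Split {q3,q5} by δ(·,0) → {q3} and {q5}.
The partition is now stable with 7 blocks: {q7} | {q1,q2} | {q8} | {q9} | {q3} | {q6} | {q5}.
q3 and q1 end up in different blocks, so they are distinguishable. For instance, the string '1' is accepted from only q1.

No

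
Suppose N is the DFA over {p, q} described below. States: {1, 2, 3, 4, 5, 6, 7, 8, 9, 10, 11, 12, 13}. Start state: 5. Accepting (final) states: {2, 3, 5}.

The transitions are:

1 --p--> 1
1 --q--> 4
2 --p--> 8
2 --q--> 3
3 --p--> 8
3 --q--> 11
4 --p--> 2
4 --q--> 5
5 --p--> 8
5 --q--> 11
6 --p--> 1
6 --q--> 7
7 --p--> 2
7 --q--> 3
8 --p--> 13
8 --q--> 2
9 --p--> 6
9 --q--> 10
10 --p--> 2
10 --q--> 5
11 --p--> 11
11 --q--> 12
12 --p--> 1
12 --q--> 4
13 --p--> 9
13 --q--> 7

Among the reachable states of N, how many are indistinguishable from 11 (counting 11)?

P0 = {2,3,5} | {1,4,6,7,8,9,10,11,12,13}.
Split {2,3,5} by δ(·,q) → {3,5} and {2}.
Refine {1,4,6,7,8,9,10,11,12,13} on symbol p: members go to different blocks, giving {1,6,8,9,11,12,13} and {4,7,10}.
On input q, block {1,6,8,9,11,12,13} splits into {1,6,9,12,13} and {8} and {11}.
No further refinement is possible. Final partition (6 blocks): {3,5} | {1,6,9,12,13} | {2} | {4,7,10} | {8} | {11}.
The equivalence class containing 11 is {11}, of size 1.

1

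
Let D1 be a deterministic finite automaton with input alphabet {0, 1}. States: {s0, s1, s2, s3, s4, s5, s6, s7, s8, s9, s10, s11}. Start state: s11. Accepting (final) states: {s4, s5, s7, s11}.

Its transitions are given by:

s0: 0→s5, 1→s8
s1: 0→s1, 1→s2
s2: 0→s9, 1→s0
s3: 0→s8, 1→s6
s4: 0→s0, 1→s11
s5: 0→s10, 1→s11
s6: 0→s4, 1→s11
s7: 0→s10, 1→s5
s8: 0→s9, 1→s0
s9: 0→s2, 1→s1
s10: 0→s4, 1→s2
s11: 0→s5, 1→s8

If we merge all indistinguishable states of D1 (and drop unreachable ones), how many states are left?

First remove the unreachable states {s3,s6,s7}; 9 states remain.
P0 = {s4,s5,s11} | {s0,s1,s2,s8,s9,s10}.
Split {s4,s5,s11} by δ(·,0) → {s4,s5} and {s11}.
Refine {s0,s1,s2,s8,s9,s10} on symbol 0: members go to different blocks, giving {s1,s2,s8,s9} and {s0,s10}.
Refine {s1,s2,s8,s9} on symbol 1: members go to different blocks, giving {s1,s9} and {s2,s8}.
Split {s1,s9} by δ(·,0) → {s1} and {s9}.
The partition is now stable with 6 blocks: {s4,s5} | {s1} | {s11} | {s0,s10} | {s2,s8} | {s9}.

6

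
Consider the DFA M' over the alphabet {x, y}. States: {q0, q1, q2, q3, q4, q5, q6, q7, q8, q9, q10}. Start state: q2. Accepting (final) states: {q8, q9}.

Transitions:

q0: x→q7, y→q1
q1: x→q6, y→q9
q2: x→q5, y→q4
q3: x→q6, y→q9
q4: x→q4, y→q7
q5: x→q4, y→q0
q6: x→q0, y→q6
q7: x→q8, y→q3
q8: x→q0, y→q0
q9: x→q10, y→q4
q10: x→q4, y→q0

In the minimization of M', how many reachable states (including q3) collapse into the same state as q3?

2

Every state is reachable, so we keep all 11.
P0 = {q8,q9} | {q0,q1,q2,q3,q4,q5,q6,q7,q10}.
Refine {q0,q1,q2,q3,q4,q5,q6,q7,q10} on symbol x: members go to different blocks, giving {q0,q1,q2,q3,q4,q5,q6,q10} and {q7}.
Split {q0,q1,q2,q3,q4,q5,q6,q10} by δ(·,x) → {q1,q2,q3,q4,q5,q6,q10} and {q0}.
On input x, block {q8,q9} splits into {q8} and {q9}.
Refine {q1,q2,q3,q4,q5,q6,q10} on symbol x: members go to different blocks, giving {q1,q2,q3,q4,q5,q10} and {q6}.
Refine {q1,q2,q3,q4,q5,q10} on symbol x: members go to different blocks, giving {q2,q4,q5,q10} and {q1,q3}.
Refine {q2,q4,q5,q10} on symbol y: members go to different blocks, giving {q5,q10} and {q2} and {q4}.
Stable partition: {q8} | {q5,q10} | {q7} | {q0} | {q9} | {q6} | {q1,q3} | {q2} | {q4} — 9 equivalence classes.
State q3 belongs to the block {q1,q3}, which has 2 states.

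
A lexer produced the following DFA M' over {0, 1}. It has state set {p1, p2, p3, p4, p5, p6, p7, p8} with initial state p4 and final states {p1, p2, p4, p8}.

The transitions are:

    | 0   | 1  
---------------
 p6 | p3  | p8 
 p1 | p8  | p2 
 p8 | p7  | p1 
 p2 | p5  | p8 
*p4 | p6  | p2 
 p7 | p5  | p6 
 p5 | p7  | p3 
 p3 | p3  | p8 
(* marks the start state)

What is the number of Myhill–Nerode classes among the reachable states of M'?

Start with accepting vs non-accepting: {p1,p2,p4,p8} | {p3,p5,p6,p7}.
Split {p1,p2,p4,p8} by δ(·,0) → {p2,p4,p8} and {p1}.
Refine {p2,p4,p8} on symbol 1: members go to different blocks, giving {p2,p4} and {p8}.
Split {p2,p4} by δ(·,1) → {p2} and {p4}.
Refine {p3,p5,p6,p7} on symbol 1: members go to different blocks, giving {p3,p6} and {p5,p7}.
Stable partition: {p2} | {p3,p6} | {p1} | {p8} | {p4} | {p5,p7} — 6 equivalence classes.

6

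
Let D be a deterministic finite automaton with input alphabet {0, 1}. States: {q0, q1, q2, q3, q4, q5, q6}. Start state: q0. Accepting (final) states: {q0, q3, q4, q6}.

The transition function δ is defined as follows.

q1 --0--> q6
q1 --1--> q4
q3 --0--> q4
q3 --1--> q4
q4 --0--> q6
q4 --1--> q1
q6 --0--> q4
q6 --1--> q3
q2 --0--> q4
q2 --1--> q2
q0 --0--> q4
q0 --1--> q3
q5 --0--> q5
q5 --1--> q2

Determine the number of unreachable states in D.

BFS from q0 reaches {q0, q1, q3, q4, q6}; the 2 state(s) q2, q5 are never visited.

2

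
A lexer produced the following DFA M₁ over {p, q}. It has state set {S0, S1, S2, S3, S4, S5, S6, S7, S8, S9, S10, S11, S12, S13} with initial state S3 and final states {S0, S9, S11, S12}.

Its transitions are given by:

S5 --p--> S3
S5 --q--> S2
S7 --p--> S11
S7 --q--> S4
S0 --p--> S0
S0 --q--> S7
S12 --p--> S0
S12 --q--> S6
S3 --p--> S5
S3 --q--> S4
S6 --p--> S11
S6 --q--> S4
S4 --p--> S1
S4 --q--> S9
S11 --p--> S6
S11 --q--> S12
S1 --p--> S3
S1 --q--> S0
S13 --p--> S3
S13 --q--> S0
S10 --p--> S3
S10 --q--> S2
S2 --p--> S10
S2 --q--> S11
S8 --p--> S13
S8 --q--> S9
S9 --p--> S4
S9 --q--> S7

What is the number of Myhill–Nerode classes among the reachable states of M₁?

Reachable states from the start: {S0,S1,S2,S3,S4,S5,S6,S7,S9,S10,S11,S12}. Unreachable: {S8,S13} — drop them.
Start with accepting vs non-accepting: {S0,S9,S11,S12} | {S1,S2,S3,S4,S5,S6,S7,S10}.
Split {S0,S9,S11,S12} by δ(·,p) → {S0,S12} and {S9,S11}.
Refine {S1,S2,S3,S4,S5,S6,S7,S10} on symbol p: members go to different blocks, giving {S1,S2,S3,S4,S5,S10} and {S6,S7}.
Split {S1,S2,S3,S4,S5,S10} by δ(·,q) → {S3,S5,S10} and {S2,S4} and {S1}.
Refine {S9,S11} on symbol p: members go to different blocks, giving {S9} and {S11}.
Refine {S2,S4} on symbol p: members go to different blocks, giving {S2} and {S4}.
On input q, block {S3,S5,S10} splits into {S5,S10} and {S3}.
Stable partition: {S0,S12} | {S5,S10} | {S9} | {S6,S7} | {S2} | {S1} | {S11} | {S4} | {S3} — 9 equivalence classes.

9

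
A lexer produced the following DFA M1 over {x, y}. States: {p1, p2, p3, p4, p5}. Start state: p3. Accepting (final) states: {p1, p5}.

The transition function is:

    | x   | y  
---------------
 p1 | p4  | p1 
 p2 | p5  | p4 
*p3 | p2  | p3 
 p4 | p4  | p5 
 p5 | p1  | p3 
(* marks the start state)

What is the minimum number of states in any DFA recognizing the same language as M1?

5

Start with accepting vs non-accepting: {p1,p5} | {p2,p3,p4}.
Refine {p1,p5} on symbol x: members go to different blocks, giving {p1} and {p5}.
Split {p2,p3,p4} by δ(·,x) → {p3,p4} and {p2}.
On input x, block {p3,p4} splits into {p3} and {p4}.
Stable partition: {p1} | {p3} | {p5} | {p2} | {p4} — 5 equivalence classes.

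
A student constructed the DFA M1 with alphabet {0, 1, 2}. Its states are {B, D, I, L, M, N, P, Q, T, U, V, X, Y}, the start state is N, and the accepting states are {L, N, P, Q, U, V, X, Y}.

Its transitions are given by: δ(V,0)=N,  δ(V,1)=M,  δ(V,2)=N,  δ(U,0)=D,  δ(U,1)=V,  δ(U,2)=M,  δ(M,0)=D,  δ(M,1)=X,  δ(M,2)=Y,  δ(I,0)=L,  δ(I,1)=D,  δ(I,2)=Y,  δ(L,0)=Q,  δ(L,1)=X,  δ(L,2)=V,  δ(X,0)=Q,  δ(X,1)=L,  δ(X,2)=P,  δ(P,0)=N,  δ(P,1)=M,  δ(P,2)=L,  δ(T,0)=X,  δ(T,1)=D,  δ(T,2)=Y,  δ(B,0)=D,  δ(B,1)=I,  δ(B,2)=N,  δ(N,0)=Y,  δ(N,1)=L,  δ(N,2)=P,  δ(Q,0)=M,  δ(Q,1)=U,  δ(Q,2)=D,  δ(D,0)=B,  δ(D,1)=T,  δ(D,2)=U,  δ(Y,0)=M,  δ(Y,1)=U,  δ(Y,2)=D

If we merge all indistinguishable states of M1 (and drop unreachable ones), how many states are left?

8

All states are reachable from the start state.
Initial partition by acceptance: {L,N,P,Q,U,V,X,Y} | {B,D,I,M,T}.
Split {L,N,P,Q,U,V,X,Y} by δ(·,0) → {L,N,P,V,X} and {Q,U,Y}.
Split {L,N,P,V,X} by δ(·,0) → {L,N,X} and {P,V}.
Refine {B,D,I,M,T} on symbol 0: members go to different blocks, giving {B,D,M} and {I,T}.
Split {B,D,M} by δ(·,1) → {B,D} and {M}.
On input 2, block {B,D} splits into {D} and {B}.
On input 0, block {Q,U,Y} splits into {Q,Y} and {U}.
Stable partition: {L,N,X} | {D} | {Q,Y} | {P,V} | {I,T} | {M} | {B} | {U} — 8 equivalence classes.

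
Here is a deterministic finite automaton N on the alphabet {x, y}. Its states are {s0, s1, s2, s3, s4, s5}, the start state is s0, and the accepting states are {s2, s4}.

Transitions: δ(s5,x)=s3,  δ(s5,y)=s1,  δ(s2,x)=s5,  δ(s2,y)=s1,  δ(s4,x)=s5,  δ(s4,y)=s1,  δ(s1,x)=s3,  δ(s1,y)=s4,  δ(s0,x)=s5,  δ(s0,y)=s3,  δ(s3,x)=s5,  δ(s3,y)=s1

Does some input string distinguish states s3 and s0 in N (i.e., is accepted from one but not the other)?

Yes

States {s2} cannot be reached from the start state, so discard them.
P0 = {s4} | {s0,s1,s3,s5}.
Split {s0,s1,s3,s5} by δ(·,y) → {s0,s3,s5} and {s1}.
Refine {s0,s3,s5} on symbol y: members go to different blocks, giving {s3,s5} and {s0}.
No further refinement is possible. Final partition (4 blocks): {s4} | {s3,s5} | {s1} | {s0}.
s3 and s0 end up in different blocks, so they are distinguishable. For instance, the string 'yy' is accepted from only s3.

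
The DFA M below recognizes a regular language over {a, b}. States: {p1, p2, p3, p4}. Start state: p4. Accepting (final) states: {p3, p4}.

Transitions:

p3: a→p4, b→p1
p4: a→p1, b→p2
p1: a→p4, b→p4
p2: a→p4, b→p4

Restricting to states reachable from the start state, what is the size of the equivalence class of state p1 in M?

States {p3} cannot be reached from the start state, so discard them.
Start with accepting vs non-accepting: {p4} | {p1,p2}.
Stable partition: {p4} | {p1,p2} — 2 equivalence classes.
The equivalence class containing p1 is {p1,p2}, of size 2.

2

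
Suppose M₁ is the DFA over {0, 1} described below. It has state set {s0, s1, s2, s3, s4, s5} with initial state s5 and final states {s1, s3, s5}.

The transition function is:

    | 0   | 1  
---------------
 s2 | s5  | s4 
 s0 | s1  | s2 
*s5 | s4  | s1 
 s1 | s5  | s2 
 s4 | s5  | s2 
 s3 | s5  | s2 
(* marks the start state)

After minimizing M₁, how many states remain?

States {s0,s3} cannot be reached from the start state, so discard them.
Start with accepting vs non-accepting: {s1,s5} | {s2,s4}.
Refine {s1,s5} on symbol 0: members go to different blocks, giving {s1} and {s5}.
No further refinement is possible. Final partition (3 blocks): {s1} | {s2,s4} | {s5}.

3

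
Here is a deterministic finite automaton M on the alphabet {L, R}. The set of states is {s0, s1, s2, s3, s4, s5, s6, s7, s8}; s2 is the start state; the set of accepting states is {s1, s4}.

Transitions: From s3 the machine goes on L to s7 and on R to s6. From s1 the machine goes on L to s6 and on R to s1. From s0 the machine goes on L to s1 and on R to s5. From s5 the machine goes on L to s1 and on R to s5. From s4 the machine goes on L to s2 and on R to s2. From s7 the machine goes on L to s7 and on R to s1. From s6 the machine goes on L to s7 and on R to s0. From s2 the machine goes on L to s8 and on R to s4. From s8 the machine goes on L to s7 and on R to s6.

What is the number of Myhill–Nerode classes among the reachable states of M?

7

States {s3} cannot be reached from the start state, so discard them.
Initial partition by acceptance: {s1,s4} | {s0,s2,s5,s6,s7,s8}.
Refine {s1,s4} on symbol R: members go to different blocks, giving {s1} and {s4}.
On input L, block {s0,s2,s5,s6,s7,s8} splits into {s2,s6,s7,s8} and {s0,s5}.
Split {s2,s6,s7,s8} by δ(·,R) → {s2} and {s6} and {s7} and {s8}.
The partition is now stable with 7 blocks: {s1} | {s2} | {s4} | {s0,s5} | {s6} | {s7} | {s8}.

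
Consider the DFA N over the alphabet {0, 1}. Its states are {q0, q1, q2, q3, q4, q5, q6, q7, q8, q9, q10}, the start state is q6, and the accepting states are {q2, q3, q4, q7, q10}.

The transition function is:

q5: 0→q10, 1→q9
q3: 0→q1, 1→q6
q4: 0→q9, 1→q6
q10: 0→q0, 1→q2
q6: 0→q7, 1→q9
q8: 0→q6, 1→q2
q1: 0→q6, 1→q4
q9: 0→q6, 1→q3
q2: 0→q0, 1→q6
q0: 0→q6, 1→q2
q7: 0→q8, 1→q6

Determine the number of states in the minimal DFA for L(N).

States {q5,q10} cannot be reached from the start state, so discard them.
Initial partition by acceptance: {q2,q3,q4,q7} | {q0,q1,q6,q8,q9}.
On input 0, block {q0,q1,q6,q8,q9} splits into {q0,q1,q8,q9} and {q6}.
The partition is now stable with 3 blocks: {q2,q3,q4,q7} | {q0,q1,q8,q9} | {q6}.

3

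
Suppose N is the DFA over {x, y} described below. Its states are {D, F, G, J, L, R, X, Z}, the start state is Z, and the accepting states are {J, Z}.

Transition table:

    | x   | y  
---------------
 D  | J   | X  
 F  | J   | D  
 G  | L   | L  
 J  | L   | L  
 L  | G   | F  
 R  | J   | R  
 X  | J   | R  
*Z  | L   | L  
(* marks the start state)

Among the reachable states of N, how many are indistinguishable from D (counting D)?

P0 = {J,Z} | {D,F,G,L,R,X}.
Split {D,F,G,L,R,X} by δ(·,x) → {D,F,R,X} and {G,L}.
On input y, block {G,L} splits into {G} and {L}.
The partition is now stable with 4 blocks: {J,Z} | {D,F,R,X} | {G} | {L}.
The equivalence class containing D is {D,F,R,X}, of size 4.

4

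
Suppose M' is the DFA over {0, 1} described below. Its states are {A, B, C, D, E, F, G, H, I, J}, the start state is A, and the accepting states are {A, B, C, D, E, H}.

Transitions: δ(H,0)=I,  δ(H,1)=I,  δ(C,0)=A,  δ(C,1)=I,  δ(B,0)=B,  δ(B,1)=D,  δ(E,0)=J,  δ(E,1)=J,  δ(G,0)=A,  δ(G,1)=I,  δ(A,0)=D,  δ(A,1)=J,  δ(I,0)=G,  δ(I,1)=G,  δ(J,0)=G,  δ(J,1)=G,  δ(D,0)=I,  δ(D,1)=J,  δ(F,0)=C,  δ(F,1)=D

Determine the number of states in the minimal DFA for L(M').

States {B,C,E,F,H} cannot be reached from the start state, so discard them.
P0 = {A,D} | {G,I,J}.
Split {A,D} by δ(·,0) → {A} and {D}.
Split {G,I,J} by δ(·,0) → {I,J} and {G}.
Stable partition: {A} | {I,J} | {D} | {G} — 4 equivalence classes.

4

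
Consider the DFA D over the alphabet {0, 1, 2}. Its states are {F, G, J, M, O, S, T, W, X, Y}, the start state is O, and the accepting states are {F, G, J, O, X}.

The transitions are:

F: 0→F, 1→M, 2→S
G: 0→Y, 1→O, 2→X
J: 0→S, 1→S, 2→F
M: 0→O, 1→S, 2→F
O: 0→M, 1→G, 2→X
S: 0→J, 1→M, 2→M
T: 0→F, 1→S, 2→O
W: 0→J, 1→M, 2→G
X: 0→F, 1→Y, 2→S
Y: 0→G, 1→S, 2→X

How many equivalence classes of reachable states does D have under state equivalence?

5

States {T,W} cannot be reached from the start state, so discard them.
P0 = {F,G,J,O,X} | {M,S,Y}.
On input 0, block {F,G,J,O,X} splits into {G,J,O} and {F,X}.
Refine {G,J,O} on symbol 1: members go to different blocks, giving {G,O} and {J}.
Split {M,S,Y} by δ(·,0) → {M,Y} and {S}.
The partition is now stable with 5 blocks: {G,O} | {M,Y} | {F,X} | {J} | {S}.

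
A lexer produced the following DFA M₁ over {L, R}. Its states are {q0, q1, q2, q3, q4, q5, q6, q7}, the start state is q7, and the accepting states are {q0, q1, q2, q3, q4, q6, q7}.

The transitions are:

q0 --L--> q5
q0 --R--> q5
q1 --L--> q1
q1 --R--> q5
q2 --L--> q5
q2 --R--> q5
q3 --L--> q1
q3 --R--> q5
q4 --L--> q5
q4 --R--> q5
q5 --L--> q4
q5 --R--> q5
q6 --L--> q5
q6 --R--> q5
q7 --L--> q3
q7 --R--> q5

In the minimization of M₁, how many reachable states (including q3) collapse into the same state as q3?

3

States {q0,q2,q6} cannot be reached from the start state, so discard them.
P0 = {q1,q3,q4,q7} | {q5}.
Split {q1,q3,q4,q7} by δ(·,L) → {q1,q3,q7} and {q4}.
The partition is now stable with 3 blocks: {q1,q3,q7} | {q5} | {q4}.
State q3 belongs to the block {q1,q3,q7}, which has 3 states.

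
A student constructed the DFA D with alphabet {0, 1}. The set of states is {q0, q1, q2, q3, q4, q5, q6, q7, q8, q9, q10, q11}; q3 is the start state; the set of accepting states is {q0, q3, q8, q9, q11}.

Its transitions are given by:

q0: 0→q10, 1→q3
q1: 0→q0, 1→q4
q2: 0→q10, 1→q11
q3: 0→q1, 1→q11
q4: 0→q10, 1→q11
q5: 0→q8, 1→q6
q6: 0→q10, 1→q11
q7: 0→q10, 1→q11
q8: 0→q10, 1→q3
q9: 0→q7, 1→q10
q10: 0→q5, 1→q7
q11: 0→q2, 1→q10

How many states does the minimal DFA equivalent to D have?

6

States {q9} cannot be reached from the start state, so discard them.
P0 = {q0,q3,q8,q11} | {q1,q2,q4,q5,q6,q7,q10}.
On input 1, block {q0,q3,q8,q11} splits into {q0,q3,q8} and {q11}.
On input 1, block {q0,q3,q8} splits into {q0,q8} and {q3}.
Refine {q1,q2,q4,q5,q6,q7,q10} on symbol 0: members go to different blocks, giving {q2,q4,q6,q7,q10} and {q1,q5}.
Refine {q2,q4,q6,q7,q10} on symbol 0: members go to different blocks, giving {q2,q4,q6,q7} and {q10}.
No further refinement is possible. Final partition (6 blocks): {q0,q8} | {q2,q4,q6,q7} | {q11} | {q3} | {q1,q5} | {q10}.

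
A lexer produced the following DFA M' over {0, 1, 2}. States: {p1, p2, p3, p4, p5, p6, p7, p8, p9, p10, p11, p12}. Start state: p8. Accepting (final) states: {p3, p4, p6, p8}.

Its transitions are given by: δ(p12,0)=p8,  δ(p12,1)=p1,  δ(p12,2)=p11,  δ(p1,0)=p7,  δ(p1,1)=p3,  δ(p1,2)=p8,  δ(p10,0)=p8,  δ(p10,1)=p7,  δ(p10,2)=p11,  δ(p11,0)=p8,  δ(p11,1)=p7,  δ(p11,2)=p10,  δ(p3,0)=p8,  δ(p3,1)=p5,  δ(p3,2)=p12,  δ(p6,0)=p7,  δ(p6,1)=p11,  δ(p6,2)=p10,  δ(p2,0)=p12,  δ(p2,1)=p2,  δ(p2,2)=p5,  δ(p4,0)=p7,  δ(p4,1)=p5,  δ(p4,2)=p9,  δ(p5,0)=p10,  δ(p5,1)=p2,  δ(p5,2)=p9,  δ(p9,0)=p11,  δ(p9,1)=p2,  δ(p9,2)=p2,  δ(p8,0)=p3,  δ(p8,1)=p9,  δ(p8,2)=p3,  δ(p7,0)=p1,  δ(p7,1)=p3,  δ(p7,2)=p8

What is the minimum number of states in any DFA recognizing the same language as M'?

5

First remove the unreachable states {p4,p6}; 10 states remain.
P0 = {p3,p8} | {p1,p2,p5,p7,p9,p10,p11,p12}.
On input 2, block {p3,p8} splits into {p3} and {p8}.
Refine {p1,p2,p5,p7,p9,p10,p11,p12} on symbol 0: members go to different blocks, giving {p1,p2,p5,p7,p9} and {p10,p11,p12}.
Refine {p1,p2,p5,p7,p9} on symbol 0: members go to different blocks, giving {p2,p5,p9} and {p1,p7}.
No further refinement is possible. Final partition (5 blocks): {p3} | {p2,p5,p9} | {p8} | {p10,p11,p12} | {p1,p7}.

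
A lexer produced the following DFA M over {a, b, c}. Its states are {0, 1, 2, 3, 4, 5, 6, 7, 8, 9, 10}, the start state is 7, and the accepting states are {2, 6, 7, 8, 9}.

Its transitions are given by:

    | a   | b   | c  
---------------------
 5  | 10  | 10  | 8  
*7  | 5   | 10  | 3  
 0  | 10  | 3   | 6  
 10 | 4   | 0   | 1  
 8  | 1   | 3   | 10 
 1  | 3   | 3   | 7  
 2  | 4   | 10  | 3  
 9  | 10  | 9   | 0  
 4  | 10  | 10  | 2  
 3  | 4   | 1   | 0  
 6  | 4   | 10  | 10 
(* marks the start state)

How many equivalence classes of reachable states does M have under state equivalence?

Reachable states from the start: {0,1,2,3,4,5,6,7,8,10}. Unreachable: {9} — drop them.
P0 = {2,6,7,8} | {0,1,3,4,5,10}.
Refine {0,1,3,4,5,10} on symbol c: members go to different blocks, giving {0,1,4,5} and {3,10}.
No further refinement is possible. Final partition (3 blocks): {2,6,7,8} | {0,1,4,5} | {3,10}.

3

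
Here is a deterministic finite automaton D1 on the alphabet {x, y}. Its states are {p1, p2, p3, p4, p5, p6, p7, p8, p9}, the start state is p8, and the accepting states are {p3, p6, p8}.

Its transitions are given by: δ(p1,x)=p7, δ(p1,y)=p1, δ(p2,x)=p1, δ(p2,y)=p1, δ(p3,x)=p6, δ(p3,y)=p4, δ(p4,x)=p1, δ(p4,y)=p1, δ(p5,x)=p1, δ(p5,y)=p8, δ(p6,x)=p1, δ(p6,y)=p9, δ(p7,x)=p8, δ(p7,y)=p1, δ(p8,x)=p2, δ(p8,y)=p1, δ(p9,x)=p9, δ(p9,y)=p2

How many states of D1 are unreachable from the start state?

No path from p8 leads to p3, p4, p5, p6, p9; the other 4 states are all reachable.

5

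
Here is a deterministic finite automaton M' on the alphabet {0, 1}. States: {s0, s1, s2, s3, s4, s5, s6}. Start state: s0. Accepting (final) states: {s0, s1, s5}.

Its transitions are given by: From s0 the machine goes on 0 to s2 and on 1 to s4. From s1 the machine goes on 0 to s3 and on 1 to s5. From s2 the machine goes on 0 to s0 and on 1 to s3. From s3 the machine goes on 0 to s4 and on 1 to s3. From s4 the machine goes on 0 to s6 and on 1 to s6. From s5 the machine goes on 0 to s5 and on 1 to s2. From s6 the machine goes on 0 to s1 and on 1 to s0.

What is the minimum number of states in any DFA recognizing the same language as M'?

Initial partition by acceptance: {s0,s1,s5} | {s2,s3,s4,s6}.
Split {s0,s1,s5} by δ(·,0) → {s0,s1} and {s5}.
Split {s0,s1} by δ(·,1) → {s0} and {s1}.
On input 0, block {s2,s3,s4,s6} splits into {s3,s4} and {s2} and {s6}.
Refine {s3,s4} on symbol 0: members go to different blocks, giving {s3} and {s4}.
Stable partition: {s0} | {s3} | {s5} | {s1} | {s2} | {s6} | {s4} — 7 equivalence classes.

7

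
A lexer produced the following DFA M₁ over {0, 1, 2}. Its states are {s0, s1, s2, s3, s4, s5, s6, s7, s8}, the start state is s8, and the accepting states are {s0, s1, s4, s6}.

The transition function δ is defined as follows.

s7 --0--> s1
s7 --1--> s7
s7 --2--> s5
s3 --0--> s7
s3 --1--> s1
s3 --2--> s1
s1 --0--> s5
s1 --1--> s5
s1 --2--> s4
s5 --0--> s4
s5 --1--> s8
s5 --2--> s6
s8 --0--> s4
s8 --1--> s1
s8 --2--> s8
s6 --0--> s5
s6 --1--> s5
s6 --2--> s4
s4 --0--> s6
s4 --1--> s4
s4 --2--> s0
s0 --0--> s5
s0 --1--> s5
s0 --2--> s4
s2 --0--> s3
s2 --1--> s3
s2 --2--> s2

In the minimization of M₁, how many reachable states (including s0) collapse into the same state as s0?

Reachable states from the start: {s0,s1,s4,s5,s6,s8}. Unreachable: {s2,s3,s7} — drop them.
P0 = {s0,s1,s4,s6} | {s5,s8}.
On input 0, block {s0,s1,s4,s6} splits into {s0,s1,s6} and {s4}.
Refine {s5,s8} on symbol 1: members go to different blocks, giving {s5} and {s8}.
The partition is now stable with 4 blocks: {s0,s1,s6} | {s5} | {s4} | {s8}.
State s0 belongs to the block {s0,s1,s6}, which has 3 states.

3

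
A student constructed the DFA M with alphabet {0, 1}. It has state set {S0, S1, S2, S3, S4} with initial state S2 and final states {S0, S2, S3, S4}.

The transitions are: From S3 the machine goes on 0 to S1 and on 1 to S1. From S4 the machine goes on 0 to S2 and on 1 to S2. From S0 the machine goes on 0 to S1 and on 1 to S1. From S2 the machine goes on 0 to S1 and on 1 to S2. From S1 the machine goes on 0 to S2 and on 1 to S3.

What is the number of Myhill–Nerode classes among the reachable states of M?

First remove the unreachable states {S0,S4}; 3 states remain.
Initial partition by acceptance: {S2,S3} | {S1}.
Refine {S2,S3} on symbol 1: members go to different blocks, giving {S2} and {S3}.
Stable partition: {S2} | {S1} | {S3} — 3 equivalence classes.

3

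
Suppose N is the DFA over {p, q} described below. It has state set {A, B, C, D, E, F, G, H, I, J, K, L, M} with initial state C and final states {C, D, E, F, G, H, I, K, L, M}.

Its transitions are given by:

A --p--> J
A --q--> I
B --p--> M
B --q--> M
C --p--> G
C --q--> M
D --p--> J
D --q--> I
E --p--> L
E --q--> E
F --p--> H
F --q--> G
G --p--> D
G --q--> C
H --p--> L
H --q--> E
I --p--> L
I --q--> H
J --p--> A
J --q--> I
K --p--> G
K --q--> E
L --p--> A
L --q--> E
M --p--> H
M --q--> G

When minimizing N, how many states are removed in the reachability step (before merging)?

3

Starting at C and following transitions, the reachable set is {A, C, D, E, G, H, I, J, L, M}. That leaves B, F, K unreachable — 3 in total.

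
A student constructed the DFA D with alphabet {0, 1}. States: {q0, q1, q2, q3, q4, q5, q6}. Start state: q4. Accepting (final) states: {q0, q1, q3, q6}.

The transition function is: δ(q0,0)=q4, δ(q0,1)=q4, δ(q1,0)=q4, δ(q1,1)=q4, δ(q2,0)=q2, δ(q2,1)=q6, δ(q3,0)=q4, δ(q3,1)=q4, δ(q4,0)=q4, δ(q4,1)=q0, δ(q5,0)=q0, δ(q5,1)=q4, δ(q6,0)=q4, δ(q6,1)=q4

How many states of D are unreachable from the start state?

Starting at q4 and following transitions, the reachable set is {q0, q4}. That leaves q1, q2, q3, q5, q6 unreachable — 5 in total.

5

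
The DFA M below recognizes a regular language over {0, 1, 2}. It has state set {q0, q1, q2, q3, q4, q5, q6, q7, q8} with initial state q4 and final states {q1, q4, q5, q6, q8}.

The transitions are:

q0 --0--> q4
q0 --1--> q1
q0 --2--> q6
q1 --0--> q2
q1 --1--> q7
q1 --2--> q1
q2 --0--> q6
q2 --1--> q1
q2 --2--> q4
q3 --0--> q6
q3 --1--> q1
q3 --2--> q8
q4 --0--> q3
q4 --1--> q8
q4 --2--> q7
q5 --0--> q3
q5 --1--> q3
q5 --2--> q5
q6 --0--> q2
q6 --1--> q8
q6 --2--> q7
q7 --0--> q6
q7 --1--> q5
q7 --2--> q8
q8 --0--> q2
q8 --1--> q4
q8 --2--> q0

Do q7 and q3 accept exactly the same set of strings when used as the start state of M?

Yes

Every state is reachable, so we keep all 9.
Initial partition by acceptance: {q1,q4,q5,q6,q8} | {q0,q2,q3,q7}.
On input 1, block {q1,q4,q5,q6,q8} splits into {q4,q6,q8} and {q1,q5}.
Stable partition: {q4,q6,q8} | {q0,q2,q3,q7} | {q1,q5} — 3 equivalence classes.
q7 and q3 lie in the same block of the stable partition, so they are equivalent — no string distinguishes them.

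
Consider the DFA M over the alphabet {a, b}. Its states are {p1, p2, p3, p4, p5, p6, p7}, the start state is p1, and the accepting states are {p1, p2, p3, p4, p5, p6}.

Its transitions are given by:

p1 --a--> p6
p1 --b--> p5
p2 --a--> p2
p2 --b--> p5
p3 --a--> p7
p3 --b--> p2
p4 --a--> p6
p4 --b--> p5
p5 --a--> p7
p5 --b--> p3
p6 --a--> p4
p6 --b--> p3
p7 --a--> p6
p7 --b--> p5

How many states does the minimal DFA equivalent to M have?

6

Every state is reachable, so we keep all 7.
Start with accepting vs non-accepting: {p1,p2,p3,p4,p5,p6} | {p7}.
Refine {p1,p2,p3,p4,p5,p6} on symbol a: members go to different blocks, giving {p1,p2,p4,p6} and {p3,p5}.
Split {p3,p5} by δ(·,b) → {p3} and {p5}.
Split {p1,p2,p4,p6} by δ(·,b) → {p1,p2,p4} and {p6}.
Refine {p1,p2,p4} on symbol a: members go to different blocks, giving {p1,p4} and {p2}.
No further refinement is possible. Final partition (6 blocks): {p1,p4} | {p7} | {p3} | {p5} | {p6} | {p2}.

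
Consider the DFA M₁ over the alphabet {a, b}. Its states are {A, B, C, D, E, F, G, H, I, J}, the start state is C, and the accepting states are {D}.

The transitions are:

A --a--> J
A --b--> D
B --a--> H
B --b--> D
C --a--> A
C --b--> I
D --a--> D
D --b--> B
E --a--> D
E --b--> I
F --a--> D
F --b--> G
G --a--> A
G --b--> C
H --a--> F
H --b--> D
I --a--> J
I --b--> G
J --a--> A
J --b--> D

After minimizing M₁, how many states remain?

6

States {E} cannot be reached from the start state, so discard them.
Start with accepting vs non-accepting: {D} | {A,B,C,F,G,H,I,J}.
Refine {A,B,C,F,G,H,I,J} on symbol a: members go to different blocks, giving {A,B,C,G,H,I,J} and {F}.
Refine {A,B,C,G,H,I,J} on symbol a: members go to different blocks, giving {A,B,C,G,I,J} and {H}.
Split {A,B,C,G,I,J} by δ(·,a) → {A,C,G,I,J} and {B}.
Split {A,C,G,I,J} by δ(·,b) → {C,G,I} and {A,J}.
Stable partition: {D} | {C,G,I} | {F} | {H} | {B} | {A,J} — 6 equivalence classes.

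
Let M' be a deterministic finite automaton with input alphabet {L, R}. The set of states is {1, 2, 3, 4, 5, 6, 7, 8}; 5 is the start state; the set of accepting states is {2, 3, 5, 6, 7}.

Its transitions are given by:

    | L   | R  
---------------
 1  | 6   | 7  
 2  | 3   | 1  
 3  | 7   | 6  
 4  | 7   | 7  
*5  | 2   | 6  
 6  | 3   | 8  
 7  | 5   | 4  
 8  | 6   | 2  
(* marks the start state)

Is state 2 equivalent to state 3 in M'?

All states are reachable from the start state.
Initial partition by acceptance: {2,3,5,6,7} | {1,4,8}.
On input R, block {2,3,5,6,7} splits into {2,6,7} and {3,5}.
The partition is now stable with 3 blocks: {2,6,7} | {1,4,8} | {3,5}.
2 and 3 end up in different blocks, so they are distinguishable. For instance, the string 'R' is accepted from only 3.

No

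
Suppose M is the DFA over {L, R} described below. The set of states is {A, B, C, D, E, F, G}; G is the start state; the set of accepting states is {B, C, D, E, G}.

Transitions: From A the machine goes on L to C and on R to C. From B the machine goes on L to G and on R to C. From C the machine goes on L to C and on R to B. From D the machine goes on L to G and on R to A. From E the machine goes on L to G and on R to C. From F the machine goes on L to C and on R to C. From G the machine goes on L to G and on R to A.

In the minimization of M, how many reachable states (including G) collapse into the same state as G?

1

First remove the unreachable states {D,E,F}; 4 states remain.
Initial partition by acceptance: {B,C,G} | {A}.
Split {B,C,G} by δ(·,R) → {B,C} and {G}.
Split {B,C} by δ(·,L) → {B} and {C}.
No further refinement is possible. Final partition (4 blocks): {B} | {A} | {G} | {C}.
The equivalence class containing G is {G}, of size 1.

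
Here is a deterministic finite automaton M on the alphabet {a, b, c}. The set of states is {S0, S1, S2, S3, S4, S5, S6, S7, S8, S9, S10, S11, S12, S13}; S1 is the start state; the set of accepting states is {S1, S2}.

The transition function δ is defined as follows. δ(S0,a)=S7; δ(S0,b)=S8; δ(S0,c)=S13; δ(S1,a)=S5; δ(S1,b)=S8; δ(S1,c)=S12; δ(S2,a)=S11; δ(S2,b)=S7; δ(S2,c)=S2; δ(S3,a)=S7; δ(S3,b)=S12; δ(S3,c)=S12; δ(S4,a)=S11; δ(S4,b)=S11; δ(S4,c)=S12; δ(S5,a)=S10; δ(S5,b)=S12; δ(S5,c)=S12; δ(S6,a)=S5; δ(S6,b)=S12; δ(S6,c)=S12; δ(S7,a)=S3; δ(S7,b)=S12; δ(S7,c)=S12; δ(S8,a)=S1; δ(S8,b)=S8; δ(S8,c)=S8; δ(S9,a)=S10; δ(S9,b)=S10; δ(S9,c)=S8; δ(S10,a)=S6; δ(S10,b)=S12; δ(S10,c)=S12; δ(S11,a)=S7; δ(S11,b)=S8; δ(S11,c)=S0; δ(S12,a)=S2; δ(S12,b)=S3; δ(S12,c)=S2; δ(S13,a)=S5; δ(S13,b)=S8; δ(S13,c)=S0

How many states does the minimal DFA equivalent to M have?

Reachable states from the start: {S0,S1,S2,S3,S5,S6,S7,S8,S10,S11,S12,S13}. Unreachable: {S4,S9} — drop them.
Start with accepting vs non-accepting: {S1,S2} | {S0,S3,S5,S6,S7,S8,S10,S11,S12,S13}.
Refine {S1,S2} on symbol c: members go to different blocks, giving {S1} and {S2}.
Split {S0,S3,S5,S6,S7,S8,S10,S11,S12,S13} by δ(·,a) → {S0,S3,S5,S6,S7,S10,S11,S13} and {S8} and {S12}.
Refine {S0,S3,S5,S6,S7,S10,S11,S13} on symbol b: members go to different blocks, giving {S3,S5,S6,S7,S10} and {S0,S11,S13}.
No further refinement is possible. Final partition (6 blocks): {S1} | {S3,S5,S6,S7,S10} | {S2} | {S8} | {S12} | {S0,S11,S13}.

6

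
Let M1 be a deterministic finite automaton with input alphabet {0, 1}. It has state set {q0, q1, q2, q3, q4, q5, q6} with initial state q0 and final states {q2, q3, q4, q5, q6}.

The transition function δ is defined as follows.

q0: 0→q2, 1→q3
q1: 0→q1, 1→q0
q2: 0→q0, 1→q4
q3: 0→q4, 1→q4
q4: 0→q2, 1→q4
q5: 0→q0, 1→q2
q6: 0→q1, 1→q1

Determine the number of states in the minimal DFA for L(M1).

4

States {q1,q5,q6} cannot be reached from the start state, so discard them.
Initial partition by acceptance: {q2,q3,q4} | {q0}.
Refine {q2,q3,q4} on symbol 0: members go to different blocks, giving {q3,q4} and {q2}.
On input 0, block {q3,q4} splits into {q3} and {q4}.
No further refinement is possible. Final partition (4 blocks): {q3} | {q0} | {q2} | {q4}.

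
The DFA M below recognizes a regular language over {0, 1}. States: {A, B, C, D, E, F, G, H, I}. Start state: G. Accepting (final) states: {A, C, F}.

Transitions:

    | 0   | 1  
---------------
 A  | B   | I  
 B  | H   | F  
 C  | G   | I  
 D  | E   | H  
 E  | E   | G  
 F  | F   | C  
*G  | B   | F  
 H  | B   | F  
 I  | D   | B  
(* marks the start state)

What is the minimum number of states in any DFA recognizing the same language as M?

States {A} cannot be reached from the start state, so discard them.
P0 = {C,F} | {B,D,E,G,H,I}.
Split {C,F} by δ(·,0) → {C} and {F}.
On input 1, block {B,D,E,G,H,I} splits into {B,G,H} and {D,E,I}.
No further refinement is possible. Final partition (4 blocks): {C} | {B,G,H} | {F} | {D,E,I}.

4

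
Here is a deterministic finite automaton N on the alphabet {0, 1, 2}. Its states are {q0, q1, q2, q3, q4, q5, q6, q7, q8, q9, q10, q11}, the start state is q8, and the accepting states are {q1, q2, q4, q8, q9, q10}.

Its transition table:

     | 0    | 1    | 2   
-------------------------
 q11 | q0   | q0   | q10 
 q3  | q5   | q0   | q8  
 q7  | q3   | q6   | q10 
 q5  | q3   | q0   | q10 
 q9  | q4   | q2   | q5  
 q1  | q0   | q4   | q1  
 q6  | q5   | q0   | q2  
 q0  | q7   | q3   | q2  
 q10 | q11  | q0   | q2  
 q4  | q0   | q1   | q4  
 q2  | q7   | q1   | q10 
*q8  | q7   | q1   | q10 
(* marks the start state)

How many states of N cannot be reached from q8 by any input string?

BFS from q8 reaches {q0, q1, q2, q3, q4, q5, q6, q7, q8, q10, q11}; the 1 state(s) q9 are never visited.

1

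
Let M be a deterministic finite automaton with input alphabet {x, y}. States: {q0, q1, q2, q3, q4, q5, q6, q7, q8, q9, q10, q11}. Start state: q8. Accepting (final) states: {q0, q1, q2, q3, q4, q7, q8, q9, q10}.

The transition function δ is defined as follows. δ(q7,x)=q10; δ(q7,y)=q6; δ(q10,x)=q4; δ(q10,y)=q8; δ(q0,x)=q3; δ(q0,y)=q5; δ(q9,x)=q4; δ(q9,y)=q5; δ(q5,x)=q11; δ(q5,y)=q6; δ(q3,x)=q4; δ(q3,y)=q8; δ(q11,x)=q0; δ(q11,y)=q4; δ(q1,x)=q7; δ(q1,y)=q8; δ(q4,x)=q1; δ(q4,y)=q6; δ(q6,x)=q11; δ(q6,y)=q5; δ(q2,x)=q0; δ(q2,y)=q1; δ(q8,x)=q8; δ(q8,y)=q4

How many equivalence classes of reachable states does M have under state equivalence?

5

First remove the unreachable states {q2,q9}; 10 states remain.
Initial partition by acceptance: {q0,q1,q3,q4,q7,q8,q10} | {q5,q6,q11}.
Split {q0,q1,q3,q4,q7,q8,q10} by δ(·,y) → {q1,q3,q8,q10} and {q0,q4,q7}.
Refine {q1,q3,q8,q10} on symbol x: members go to different blocks, giving {q1,q3,q10} and {q8}.
Refine {q5,q6,q11} on symbol x: members go to different blocks, giving {q5,q6} and {q11}.
The partition is now stable with 5 blocks: {q1,q3,q10} | {q5,q6} | {q0,q4,q7} | {q8} | {q11}.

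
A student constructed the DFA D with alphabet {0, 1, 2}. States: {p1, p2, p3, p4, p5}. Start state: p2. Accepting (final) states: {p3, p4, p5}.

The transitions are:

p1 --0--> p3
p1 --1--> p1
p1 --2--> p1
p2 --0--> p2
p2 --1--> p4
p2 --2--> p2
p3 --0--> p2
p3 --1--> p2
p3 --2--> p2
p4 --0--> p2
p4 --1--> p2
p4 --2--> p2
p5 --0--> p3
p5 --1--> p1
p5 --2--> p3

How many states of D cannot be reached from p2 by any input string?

3

BFS from p2 reaches {p2, p4}; the 3 state(s) p1, p3, p5 are never visited.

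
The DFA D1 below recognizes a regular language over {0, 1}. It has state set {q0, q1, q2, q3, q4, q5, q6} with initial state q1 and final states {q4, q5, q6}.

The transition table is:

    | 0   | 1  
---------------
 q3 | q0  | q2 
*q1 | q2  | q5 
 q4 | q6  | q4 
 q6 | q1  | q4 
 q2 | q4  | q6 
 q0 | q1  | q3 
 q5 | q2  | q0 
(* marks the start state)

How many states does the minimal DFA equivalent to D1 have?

7

Every state is reachable, so we keep all 7.
Initial partition by acceptance: {q4,q5,q6} | {q0,q1,q2,q3}.
Split {q4,q5,q6} by δ(·,0) → {q5,q6} and {q4}.
Split {q5,q6} by δ(·,1) → {q5} and {q6}.
Refine {q0,q1,q2,q3} on symbol 0: members go to different blocks, giving {q0,q1,q3} and {q2}.
Refine {q0,q1,q3} on symbol 0: members go to different blocks, giving {q0,q3} and {q1}.
On input 0, block {q0,q3} splits into {q0} and {q3}.
The partition is now stable with 7 blocks: {q5} | {q0} | {q4} | {q6} | {q2} | {q1} | {q3}.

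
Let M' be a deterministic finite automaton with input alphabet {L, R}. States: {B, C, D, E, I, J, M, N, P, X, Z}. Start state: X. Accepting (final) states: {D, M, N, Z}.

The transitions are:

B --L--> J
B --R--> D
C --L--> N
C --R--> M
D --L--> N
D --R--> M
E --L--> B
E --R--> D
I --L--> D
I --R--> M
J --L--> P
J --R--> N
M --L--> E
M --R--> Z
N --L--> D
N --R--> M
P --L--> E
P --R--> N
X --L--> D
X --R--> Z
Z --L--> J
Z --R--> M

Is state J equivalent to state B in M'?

States {C,I} cannot be reached from the start state, so discard them.
Initial partition by acceptance: {D,M,N,Z} | {B,E,J,P,X}.
On input L, block {D,M,N,Z} splits into {D,N} and {M,Z}.
Refine {B,E,J,P,X} on symbol L: members go to different blocks, giving {B,E,J,P} and {X}.
The partition is now stable with 4 blocks: {D,N} | {B,E,J,P} | {M,Z} | {X}.
J and B lie in the same block of the stable partition, so they are equivalent — no string distinguishes them.

Yes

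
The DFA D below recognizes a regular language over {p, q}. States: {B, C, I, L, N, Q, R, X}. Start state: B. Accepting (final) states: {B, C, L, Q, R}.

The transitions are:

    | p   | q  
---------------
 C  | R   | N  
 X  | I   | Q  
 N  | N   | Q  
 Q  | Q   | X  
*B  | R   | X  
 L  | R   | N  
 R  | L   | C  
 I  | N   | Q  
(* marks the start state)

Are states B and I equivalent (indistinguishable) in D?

No

All states are reachable from the start state.
Start with accepting vs non-accepting: {B,C,L,Q,R} | {I,N,X}.
On input q, block {B,C,L,Q,R} splits into {B,C,L,Q} and {R}.
Split {B,C,L,Q} by δ(·,p) → {B,C,L} and {Q}.
No further refinement is possible. Final partition (4 blocks): {B,C,L} | {I,N,X} | {R} | {Q}.
B and I end up in different blocks, so they are distinguishable. For instance, the string 'ε' is accepted from only B.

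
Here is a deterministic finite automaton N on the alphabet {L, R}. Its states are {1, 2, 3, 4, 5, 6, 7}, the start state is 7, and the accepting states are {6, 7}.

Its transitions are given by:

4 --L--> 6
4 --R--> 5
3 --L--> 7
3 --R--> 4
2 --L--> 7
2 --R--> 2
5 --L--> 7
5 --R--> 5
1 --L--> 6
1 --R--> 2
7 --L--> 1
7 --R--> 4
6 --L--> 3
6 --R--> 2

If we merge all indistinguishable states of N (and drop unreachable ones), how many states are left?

2

All states are reachable from the start state.
P0 = {6,7} | {1,2,3,4,5}.
No further refinement is possible. Final partition (2 blocks): {6,7} | {1,2,3,4,5}.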